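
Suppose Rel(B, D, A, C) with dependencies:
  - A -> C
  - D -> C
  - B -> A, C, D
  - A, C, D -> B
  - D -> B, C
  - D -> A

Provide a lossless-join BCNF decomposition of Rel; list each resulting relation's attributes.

{A, B, D}; {A, C}

Candidate keys of the original relation: {B}, {D}.
In {A, B, C, D}, {A} is not a superkey ({A}⁺ restricted to this set is {A, C}), so split on A -> C into {A, C} and {A, B, D}.
{A, C}: every determinant is a superkey — BCNF.
{A, B, D}: every determinant is a superkey — BCNF.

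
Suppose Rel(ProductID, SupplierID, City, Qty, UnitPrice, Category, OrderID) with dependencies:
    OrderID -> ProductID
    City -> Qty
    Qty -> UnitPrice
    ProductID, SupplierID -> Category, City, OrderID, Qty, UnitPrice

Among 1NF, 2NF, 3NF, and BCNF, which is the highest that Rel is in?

Candidate keys: {OrderID, SupplierID}, {ProductID, SupplierID}. Prime attributes: {OrderID, ProductID, SupplierID}.
For OrderID -> ProductID we have {OrderID}⁺ = {OrderID, ProductID}; {OrderID} is not a superkey, so BCNF fails.
City -> Qty has non-prime {Qty} on the right and a non-superkey on the left, so 3NF fails.
Checking every proper subset of each key, none determines a non-prime attribute — 2NF is satisfied.

2NF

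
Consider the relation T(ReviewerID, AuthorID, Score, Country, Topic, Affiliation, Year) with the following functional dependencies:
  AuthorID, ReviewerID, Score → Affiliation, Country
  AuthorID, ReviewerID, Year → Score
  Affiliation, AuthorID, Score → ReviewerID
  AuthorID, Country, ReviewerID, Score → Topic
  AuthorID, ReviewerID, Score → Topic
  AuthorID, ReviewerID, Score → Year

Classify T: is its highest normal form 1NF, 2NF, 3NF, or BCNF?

BCNF

Candidate keys: {Affiliation, AuthorID, Score}, {AuthorID, ReviewerID, Score}, {AuthorID, ReviewerID, Year}. Prime attributes: {Affiliation, AuthorID, ReviewerID, Score, Year}.
Every FD has a superkey on the left, so the relation is in BCNF.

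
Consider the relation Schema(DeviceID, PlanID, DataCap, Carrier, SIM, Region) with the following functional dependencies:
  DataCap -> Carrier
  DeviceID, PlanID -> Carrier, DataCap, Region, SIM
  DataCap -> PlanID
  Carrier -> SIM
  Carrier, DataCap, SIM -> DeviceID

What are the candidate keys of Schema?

{DataCap}, {DeviceID, PlanID}

{DataCap}⁺ = {Carrier, DataCap, DeviceID, PlanID, Region, SIM}, which is every attribute, so {DataCap} is a candidate key.
{DeviceID, PlanID}⁺ = {Carrier, DataCap, DeviceID, PlanID, Region, SIM}, which is every attribute, so {DeviceID, PlanID} is a candidate key.
Any other superkey properly contains one of these, so there are no further candidate keys.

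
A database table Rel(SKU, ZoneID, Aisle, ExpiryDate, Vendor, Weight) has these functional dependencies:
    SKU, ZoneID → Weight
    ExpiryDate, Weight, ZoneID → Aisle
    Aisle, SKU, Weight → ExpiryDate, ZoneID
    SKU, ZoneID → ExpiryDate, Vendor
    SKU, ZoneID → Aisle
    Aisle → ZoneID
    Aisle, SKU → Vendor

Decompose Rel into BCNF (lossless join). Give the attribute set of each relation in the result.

{Aisle, ExpiryDate, Weight}; {Aisle, ZoneID}; {ExpiryDate, SKU, Vendor, Weight, ZoneID}

Candidate keys of the original relation: {Aisle, SKU}, {SKU, ZoneID}.
Within {Aisle, ExpiryDate, SKU, Vendor, Weight, ZoneID}: {ExpiryDate, Weight, ZoneID}⁺ ∩ {Aisle, ExpiryDate, SKU, Vendor, Weight, ZoneID} = {Aisle, ExpiryDate, Weight, ZoneID}, not the whole set, so ExpiryDate, Weight, ZoneID → Aisle violates BCNF; decompose into {Aisle, ExpiryDate, Weight, ZoneID} and {ExpiryDate, SKU, Vendor, Weight, ZoneID}.
Within {Aisle, ExpiryDate, Weight, ZoneID}: {Aisle}⁺ ∩ {Aisle, ExpiryDate, Weight, ZoneID} = {Aisle, ZoneID}, not the whole set, so Aisle → ZoneID violates BCNF; decompose into {Aisle, ZoneID} and {Aisle, ExpiryDate, Weight}.
{Aisle, ZoneID} is in BCNF.
{Aisle, ExpiryDate, Weight} is in BCNF.
{ExpiryDate, SKU, Vendor, Weight, ZoneID} is in BCNF.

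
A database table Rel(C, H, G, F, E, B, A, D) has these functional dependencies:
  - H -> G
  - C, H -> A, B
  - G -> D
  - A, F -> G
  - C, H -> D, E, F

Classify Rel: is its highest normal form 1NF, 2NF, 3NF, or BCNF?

Candidate key: {C, H}. Prime attributes: {C, H}.
H -> G: {H}⁺ = {D, G, H}, which is not all of the attributes, so the left side is not a superkey — BCNF is violated.
H -> G has non-prime {G} on the right and a non-superkey on the left, so 3NF fails.
{H} is a proper subset of the key {C, H}, and {H}⁺ contains the non-prime attributes {D, G} — a partial dependency, so 2NF is violated.

1NF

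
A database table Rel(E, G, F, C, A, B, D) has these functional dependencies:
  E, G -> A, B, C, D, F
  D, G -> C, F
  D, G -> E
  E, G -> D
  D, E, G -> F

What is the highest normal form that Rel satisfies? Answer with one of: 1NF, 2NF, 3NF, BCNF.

Candidate keys: {D, G}, {E, G}. Prime attributes: {D, E, G}.
The left-hand side of every FD is a superkey, so BCNF is satisfied.

BCNF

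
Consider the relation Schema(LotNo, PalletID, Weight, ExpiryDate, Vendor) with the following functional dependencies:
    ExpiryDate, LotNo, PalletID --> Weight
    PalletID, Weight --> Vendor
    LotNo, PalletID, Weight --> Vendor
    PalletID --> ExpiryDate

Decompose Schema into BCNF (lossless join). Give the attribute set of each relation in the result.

Candidate key of the original relation: {LotNo, PalletID}.
Within {ExpiryDate, LotNo, PalletID, Vendor, Weight}: {PalletID, Weight}⁺ ∩ {ExpiryDate, LotNo, PalletID, Vendor, Weight} = {ExpiryDate, PalletID, Vendor, Weight}, not the whole set, so PalletID, Weight --> ExpiryDate, Vendor violates BCNF; decompose into {ExpiryDate, PalletID, Vendor, Weight} and {LotNo, PalletID, Weight}.
Within {ExpiryDate, PalletID, Vendor, Weight}: {PalletID}⁺ ∩ {ExpiryDate, PalletID, Vendor, Weight} = {ExpiryDate, PalletID}, not the whole set, so PalletID --> ExpiryDate violates BCNF; decompose into {ExpiryDate, PalletID} and {PalletID, Vendor, Weight}.
{ExpiryDate, PalletID} is in BCNF.
{PalletID, Vendor, Weight} is in BCNF.
{LotNo, PalletID, Weight} is in BCNF.

{ExpiryDate, PalletID}; {LotNo, PalletID, Weight}; {PalletID, Vendor, Weight}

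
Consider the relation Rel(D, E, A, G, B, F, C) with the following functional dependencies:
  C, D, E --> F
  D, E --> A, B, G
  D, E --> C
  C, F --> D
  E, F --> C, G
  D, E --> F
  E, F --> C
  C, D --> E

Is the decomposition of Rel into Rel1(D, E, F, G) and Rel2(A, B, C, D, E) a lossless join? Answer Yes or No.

Yes

Rel1 ∩ Rel2 = {D, E}; its closure under F is {A, B, C, D, E, F, G}.
Since Rel1 ⊆ {A, B, C, D, E, F, G}, the intersection is a superkey of Rel1; the decomposition is lossless.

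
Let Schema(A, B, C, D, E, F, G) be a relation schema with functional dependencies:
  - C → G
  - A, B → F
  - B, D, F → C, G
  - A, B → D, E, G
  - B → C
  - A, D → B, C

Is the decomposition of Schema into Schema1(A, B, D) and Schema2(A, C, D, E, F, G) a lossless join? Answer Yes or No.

Common attributes: {A, D}; their closure is {A, B, C, D, E, F, G}.
This includes all of Schema1, so the common attributes are a superkey of Schema1 — the join is lossless.

Yes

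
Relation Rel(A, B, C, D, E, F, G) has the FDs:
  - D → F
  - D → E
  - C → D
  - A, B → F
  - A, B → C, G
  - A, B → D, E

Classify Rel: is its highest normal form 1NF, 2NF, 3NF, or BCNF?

2NF

Candidate key: {A, B}. Prime attributes: {A, B}.
For D → F we have {D}⁺ = {D, E, F}; {D} is not a superkey, so BCNF fails.
D → F has non-prime {F} on the right and a non-superkey on the left, so 3NF fails.
No proper subset of a key has a non-prime attribute in its closure, so there is no partial dependency; 2NF holds.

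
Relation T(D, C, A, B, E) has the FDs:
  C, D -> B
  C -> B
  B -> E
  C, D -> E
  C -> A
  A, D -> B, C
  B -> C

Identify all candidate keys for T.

{A, D}, {B, D}, {C, D}

No FD produces {D}, so it must be in every candidate key.
{A, D}⁺ = {A, B, C, D, E} — all of the relation — so {A, D} is a candidate key.
{B, D}⁺ = {A, B, C, D, E} — all of the relation — so {B, D} is a candidate key.
{C, D}⁺ = {A, B, C, D, E} — all of the relation — so {C, D} is a candidate key.
These are minimal and exhaustive — every other superkey contains one of them.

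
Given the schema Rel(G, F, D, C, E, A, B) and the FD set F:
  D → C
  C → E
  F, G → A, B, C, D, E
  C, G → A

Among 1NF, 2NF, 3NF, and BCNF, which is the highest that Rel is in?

Candidate key: {F, G}. Prime attributes: {F, G}.
D → C: {D}⁺ = {C, D, E}, which is not all of the attributes, so the left side is not a superkey — BCNF is violated.
D → C determines the non-prime attribute {C} from a non-superkey — 3NF is violated.
No non-prime attribute depends on a proper subset of any candidate key, so 2NF holds.

2NF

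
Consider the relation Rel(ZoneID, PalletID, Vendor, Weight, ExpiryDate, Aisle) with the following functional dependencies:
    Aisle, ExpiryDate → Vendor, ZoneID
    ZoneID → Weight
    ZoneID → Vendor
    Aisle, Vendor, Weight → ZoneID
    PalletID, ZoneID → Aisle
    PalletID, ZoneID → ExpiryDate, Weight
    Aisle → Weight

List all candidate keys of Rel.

{PalletID} never appears on the right of any FD, so every key must include it.
Closure of {PalletID, ZoneID} is {Aisle, ExpiryDate, PalletID, Vendor, Weight, ZoneID}, the whole schema; {PalletID, ZoneID} is a candidate key.
Closure of {Aisle, ExpiryDate, PalletID} is {Aisle, ExpiryDate, PalletID, Vendor, Weight, ZoneID}, the whole schema; {Aisle, ExpiryDate, PalletID} is a candidate key.
Closure of {Aisle, PalletID, Vendor} is {Aisle, ExpiryDate, PalletID, Vendor, Weight, ZoneID}, the whole schema; {Aisle, PalletID, Vendor} is a candidate key.
These are minimal and exhaustive — every other superkey contains one of them.

{Aisle, ExpiryDate, PalletID}, {Aisle, PalletID, Vendor}, {PalletID, ZoneID}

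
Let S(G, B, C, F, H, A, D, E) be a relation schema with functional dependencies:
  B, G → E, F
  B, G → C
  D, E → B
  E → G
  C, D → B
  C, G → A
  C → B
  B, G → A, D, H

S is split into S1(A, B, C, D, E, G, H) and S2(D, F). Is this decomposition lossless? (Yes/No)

No

Common attributes: {D}; their closure is {D}.
The closure covers neither S1 nor S2 entirely; the join is not lossless.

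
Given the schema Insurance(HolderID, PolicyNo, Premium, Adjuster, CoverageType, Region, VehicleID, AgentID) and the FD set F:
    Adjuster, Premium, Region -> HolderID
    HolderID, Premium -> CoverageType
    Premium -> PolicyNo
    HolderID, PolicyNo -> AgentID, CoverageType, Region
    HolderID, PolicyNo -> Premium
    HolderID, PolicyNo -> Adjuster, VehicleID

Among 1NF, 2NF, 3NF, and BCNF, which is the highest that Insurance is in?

Candidate keys: {Adjuster, Premium, Region}, {HolderID, PolicyNo}, {HolderID, Premium}. Prime attributes: {Adjuster, HolderID, PolicyNo, Premium, Region}.
Premium -> PolicyNo: {Premium}⁺ = {PolicyNo, Premium}, which is not all of the attributes, so the left side is not a superkey — BCNF is violated.
But every attribute on its right side ({PolicyNo}) is prime, and the same holds for every other non-superkey FD, so 3NF still holds.

3NF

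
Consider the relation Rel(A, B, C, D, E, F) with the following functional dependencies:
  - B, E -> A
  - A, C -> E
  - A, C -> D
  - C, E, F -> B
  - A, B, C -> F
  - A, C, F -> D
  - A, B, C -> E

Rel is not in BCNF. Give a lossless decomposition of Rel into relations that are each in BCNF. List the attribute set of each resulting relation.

{A, B, E}; {B, C, D, E, F}

Candidate keys of the original relation: {A, B, C}, {A, C, F}, {B, C, E}, {C, E, F}.
{A, B, C, D, E, F}: {B, E} determines {A, B, E} here but is not a superkey — split on B, E -> A, giving {A, B, E} and {B, C, D, E, F}.
{A, B, E} is in BCNF.
{B, C, D, E, F} is in BCNF.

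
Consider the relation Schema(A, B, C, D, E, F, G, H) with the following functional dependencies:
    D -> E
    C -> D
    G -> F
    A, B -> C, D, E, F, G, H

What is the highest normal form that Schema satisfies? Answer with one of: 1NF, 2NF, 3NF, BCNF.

2NF

Candidate key: {A, B}. Prime attributes: {A, B}.
For D -> E we have {D}⁺ = {D, E}; {D} is not a superkey, so BCNF fails.
D -> E determines the non-prime attribute {E} from a non-superkey — 3NF is violated.
No non-prime attribute depends on a proper subset of any candidate key, so 2NF holds.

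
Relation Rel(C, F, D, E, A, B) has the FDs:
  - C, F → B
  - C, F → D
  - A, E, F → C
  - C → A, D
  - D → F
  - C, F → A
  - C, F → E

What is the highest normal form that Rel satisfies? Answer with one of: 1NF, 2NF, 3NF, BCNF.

Candidate keys: {A, D, E}, {A, E, F}, {C}. Prime attributes: {A, C, D, E, F}.
D → F breaks BCNF: {D}⁺ = {D, F}, so {D} is not a superkey.
But every attribute on its right side ({F}) is prime, and the same holds for every other non-superkey FD, so 3NF still holds.

3NF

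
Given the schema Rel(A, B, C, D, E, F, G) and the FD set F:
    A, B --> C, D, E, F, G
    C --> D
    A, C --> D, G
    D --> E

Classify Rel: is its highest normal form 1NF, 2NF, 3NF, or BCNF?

Candidate key: {A, B}. Prime attributes: {A, B}.
C --> D breaks BCNF: {C}⁺ = {C, D, E}, so {C} is not a superkey.
Because {D} is non-prime and the left side of C --> D is not a superkey, the relation is not in 3NF.
No proper subset of a key has a non-prime attribute in its closure, so there is no partial dependency; 2NF holds.

2NF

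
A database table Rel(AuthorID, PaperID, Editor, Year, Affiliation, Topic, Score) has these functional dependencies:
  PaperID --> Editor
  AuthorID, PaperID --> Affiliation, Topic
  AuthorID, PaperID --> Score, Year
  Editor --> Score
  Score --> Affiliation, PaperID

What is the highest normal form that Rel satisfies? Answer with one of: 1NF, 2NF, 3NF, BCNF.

1NF

Candidate keys: {AuthorID, Editor}, {AuthorID, PaperID}, {AuthorID, Score}. Prime attributes: {AuthorID, Editor, PaperID, Score}.
For PaperID --> Editor we have {PaperID}⁺ = {Affiliation, Editor, PaperID, Score}; {PaperID} is not a superkey, so BCNF fails.
Score --> Affiliation, PaperID has non-prime {Affiliation} on the right and a non-superkey on the left, so 3NF fails.
Since {Editor} ⊂ {AuthorID, Editor} and {Editor}⁺ ⊇ {Affiliation} with {Affiliation} non-prime, there is a partial dependency; 2NF fails.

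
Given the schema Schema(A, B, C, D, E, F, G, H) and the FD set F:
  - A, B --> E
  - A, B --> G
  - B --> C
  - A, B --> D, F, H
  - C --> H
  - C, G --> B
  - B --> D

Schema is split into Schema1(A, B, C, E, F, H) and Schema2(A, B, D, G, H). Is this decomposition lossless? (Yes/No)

The shared attributes are {A, B, H} and {A, B, H}⁺ = {A, B, C, D, E, F, G, H}.
This includes all of Schema1, so the common attributes are a superkey of Schema1 — the join is lossless.

Yes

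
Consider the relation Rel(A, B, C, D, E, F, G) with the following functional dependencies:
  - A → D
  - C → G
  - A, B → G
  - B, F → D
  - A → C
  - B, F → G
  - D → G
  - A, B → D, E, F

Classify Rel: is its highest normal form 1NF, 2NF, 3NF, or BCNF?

1NF

Candidate key: {A, B}. Prime attributes: {A, B}.
For A → D we have {A}⁺ = {A, C, D, G}; {A} is not a superkey, so BCNF fails.
A → D has non-prime {D} on the right and a non-superkey on the left, so 3NF fails.
{A} is a proper subset of the key {A, B}, and {A}⁺ contains the non-prime attributes {C, D, G} — a partial dependency, so 2NF is violated.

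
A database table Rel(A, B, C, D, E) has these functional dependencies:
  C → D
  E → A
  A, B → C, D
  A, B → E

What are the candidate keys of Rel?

{A, B}, {B, E}

Attributes never on any right-hand side: {B} — every candidate key must contain it.
{A, B}⁺ = {A, B, C, D, E}, which is every attribute, so {A, B} is a candidate key.
{B, E}⁺ = {A, B, C, D, E}, which is every attribute, so {B, E} is a candidate key.
Any other superkey properly contains one of these, so there are no further candidate keys.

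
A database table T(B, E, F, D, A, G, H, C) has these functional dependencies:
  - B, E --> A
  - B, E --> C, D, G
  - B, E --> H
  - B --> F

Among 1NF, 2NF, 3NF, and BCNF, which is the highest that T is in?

1NF

Candidate key: {B, E}. Prime attributes: {B, E}.
For B --> F we have {B}⁺ = {B, F}; {B} is not a superkey, so BCNF fails.
Because {F} is non-prime and the left side of B --> F is not a superkey, the relation is not in 3NF.
Since {B} ⊂ {B, E} and {B}⁺ ⊇ {F} with {F} non-prime, there is a partial dependency; 2NF fails.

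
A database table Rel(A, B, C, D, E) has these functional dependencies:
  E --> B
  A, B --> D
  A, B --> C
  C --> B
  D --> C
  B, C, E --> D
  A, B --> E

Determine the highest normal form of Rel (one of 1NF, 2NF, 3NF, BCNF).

3NF

Candidate keys: {A, B}, {A, C}, {A, D}, {A, E}. Prime attributes: {A, B, C, D, E}.
E --> B breaks BCNF: {E}⁺ = {B, E}, so {E} is not a superkey.
Since {B} ⊆ prime attributes and every other non-superkey FD also has a prime right side, the schema is in 3NF.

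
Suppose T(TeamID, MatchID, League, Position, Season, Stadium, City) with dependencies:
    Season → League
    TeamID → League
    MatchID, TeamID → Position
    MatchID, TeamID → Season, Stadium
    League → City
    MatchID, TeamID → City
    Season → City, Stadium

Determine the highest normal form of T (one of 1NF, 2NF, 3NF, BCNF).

1NF

Candidate key: {MatchID, TeamID}. Prime attributes: {MatchID, TeamID}.
Season → League breaks BCNF: {Season}⁺ = {City, League, Season, Stadium}, so {Season} is not a superkey.
Because {League} is non-prime and the left side of Season → League is not a superkey, the relation is not in 3NF.
Since {TeamID} ⊂ {MatchID, TeamID} and {TeamID}⁺ ⊇ {City, League} with {City, League} non-prime, there is a partial dependency; 2NF fails.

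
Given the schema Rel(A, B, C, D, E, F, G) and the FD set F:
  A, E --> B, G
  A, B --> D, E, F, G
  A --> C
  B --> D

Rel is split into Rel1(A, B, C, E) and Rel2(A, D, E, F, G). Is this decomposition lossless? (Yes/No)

Rel1 ∩ Rel2 = {A, E}; its closure under F is {A, B, C, D, E, F, G}.
Since Rel1 ⊆ {A, B, C, D, E, F, G}, the intersection is a superkey of Rel1; the decomposition is lossless.

Yes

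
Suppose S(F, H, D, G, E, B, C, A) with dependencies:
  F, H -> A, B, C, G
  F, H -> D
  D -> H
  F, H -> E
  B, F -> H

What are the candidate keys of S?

{B, F}, {D, F}, {F, H}

{F} never appears on the right of any FD, so every key must include it.
Closure of {B, F} is {A, B, C, D, E, F, G, H}, the whole schema; {B, F} is a candidate key.
Closure of {D, F} is {A, B, C, D, E, F, G, H}, the whole schema; {D, F} is a candidate key.
Closure of {F, H} is {A, B, C, D, E, F, G, H}, the whole schema; {F, H} is a candidate key.
Any other superkey properly contains one of these, so there are no further candidate keys.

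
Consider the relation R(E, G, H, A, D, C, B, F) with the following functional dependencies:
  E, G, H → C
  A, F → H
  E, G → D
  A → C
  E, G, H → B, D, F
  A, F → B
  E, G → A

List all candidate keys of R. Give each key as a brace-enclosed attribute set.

Attributes never on any right-hand side: {E, G} — every candidate key must contain all of them.
{E, F, G}⁺ = {A, B, C, D, E, F, G, H}, which is every attribute, so {E, F, G} is a candidate key.
{E, G, H}⁺ = {A, B, C, D, E, F, G, H}, which is every attribute, so {E, G, H} is a candidate key.
Any other superkey properly contains one of these, so there are no further candidate keys.

{E, F, G}, {E, G, H}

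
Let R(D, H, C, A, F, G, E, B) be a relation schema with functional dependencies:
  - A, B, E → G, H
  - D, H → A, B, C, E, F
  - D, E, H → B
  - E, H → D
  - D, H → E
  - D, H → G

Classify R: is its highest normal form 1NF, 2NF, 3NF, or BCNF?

BCNF

Candidate keys: {A, B, E}, {D, H}, {E, H}. Prime attributes: {A, B, D, E, H}.
Every FD has a superkey on the left, so the relation is in BCNF.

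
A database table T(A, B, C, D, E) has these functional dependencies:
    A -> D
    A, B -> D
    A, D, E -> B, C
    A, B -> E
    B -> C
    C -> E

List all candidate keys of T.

{A, B}, {A, C}, {A, E}

No FD produces {A}, so it must be in every candidate key.
{A, B}⁺ = {A, B, C, D, E}, which is every attribute, so {A, B} is a candidate key.
{A, C}⁺ = {A, B, C, D, E}, which is every attribute, so {A, C} is a candidate key.
{A, E}⁺ = {A, B, C, D, E}, which is every attribute, so {A, E} is a candidate key.
Any other superkey properly contains one of these, so there are no further candidate keys.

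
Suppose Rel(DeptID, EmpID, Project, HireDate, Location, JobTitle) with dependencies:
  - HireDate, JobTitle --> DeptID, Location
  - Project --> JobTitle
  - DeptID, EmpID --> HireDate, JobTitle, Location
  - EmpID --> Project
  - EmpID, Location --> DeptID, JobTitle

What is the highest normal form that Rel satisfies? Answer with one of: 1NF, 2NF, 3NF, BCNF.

Candidate keys: {DeptID, EmpID}, {EmpID, HireDate}, {EmpID, Location}. Prime attributes: {DeptID, EmpID, HireDate, Location}.
For HireDate, JobTitle --> DeptID, Location we have {HireDate, JobTitle}⁺ = {DeptID, HireDate, JobTitle, Location}; {HireDate, JobTitle} is not a superkey, so BCNF fails.
Project --> JobTitle has non-prime {JobTitle} on the right and a non-superkey on the left, so 3NF fails.
Since {EmpID} ⊂ {DeptID, EmpID} and {EmpID}⁺ ⊇ {JobTitle, Project} with {JobTitle, Project} non-prime, there is a partial dependency; 2NF fails.

1NF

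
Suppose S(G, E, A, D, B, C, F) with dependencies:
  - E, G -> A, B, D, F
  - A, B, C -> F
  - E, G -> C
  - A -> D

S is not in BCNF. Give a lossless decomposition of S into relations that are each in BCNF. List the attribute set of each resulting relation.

{A, B, C, E, G}; {A, B, C, F}; {A, D}

Candidate key of the original relation: {E, G}.
{A, B, C, D, E, F, G}: {A, B, C} determines {A, B, C, D, F} here but is not a superkey — split on A, B, C -> D, F, giving {A, B, C, D, F} and {A, B, C, E, G}.
{A, B, C, D, F}: {A} determines {A, D} here but is not a superkey — split on A -> D, giving {A, D} and {A, B, C, F}.
{A, D} is in BCNF.
{A, B, C, F} is in BCNF.
{A, B, C, E, G} is in BCNF.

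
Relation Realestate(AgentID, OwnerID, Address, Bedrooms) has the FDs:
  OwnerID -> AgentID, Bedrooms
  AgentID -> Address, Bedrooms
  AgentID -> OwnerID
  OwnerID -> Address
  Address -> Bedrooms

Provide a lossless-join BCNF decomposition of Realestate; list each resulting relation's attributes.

{Address, AgentID, OwnerID}; {Address, Bedrooms}

Candidate keys of the original relation: {AgentID}, {OwnerID}.
In {Address, AgentID, Bedrooms, OwnerID}, {Address} is not a superkey ({Address}⁺ restricted to this set is {Address, Bedrooms}), so split on Address -> Bedrooms into {Address, Bedrooms} and {Address, AgentID, OwnerID}.
{Address, Bedrooms} is in BCNF.
{Address, AgentID, OwnerID} is in BCNF.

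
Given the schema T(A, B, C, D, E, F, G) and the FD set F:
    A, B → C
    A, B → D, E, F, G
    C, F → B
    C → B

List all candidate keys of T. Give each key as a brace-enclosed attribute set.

{A, B}, {A, C}

No FD produces {A}, so it must be in every candidate key.
{A, B}⁺ = {A, B, C, D, E, F, G} — all of the relation — so {A, B} is a candidate key.
{A, C}⁺ = {A, B, C, D, E, F, G} — all of the relation — so {A, C} is a candidate key.
Any other superkey properly contains one of these, so there are no further candidate keys.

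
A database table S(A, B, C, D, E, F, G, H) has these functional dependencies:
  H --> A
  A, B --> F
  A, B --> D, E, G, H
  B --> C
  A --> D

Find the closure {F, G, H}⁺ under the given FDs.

Start with {F, G, H}.
H --> A applies; add {A} → now {A, F, G, H}.
A --> D applies; add {D} → now {A, D, F, G, H}.
No further FD applies.

{A, D, F, G, H}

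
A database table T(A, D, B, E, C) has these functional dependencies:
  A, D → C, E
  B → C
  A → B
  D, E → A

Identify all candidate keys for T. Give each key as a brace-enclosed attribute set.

{D} never appears on the right of any FD, so every key must include it.
Closure of {A, D} is {A, B, C, D, E}, the whole schema; {A, D} is a candidate key.
Closure of {D, E} is {A, B, C, D, E}, the whole schema; {D, E} is a candidate key.
No proper subset of any of these is a key, and no other minimal superkey exists.

{A, D}, {D, E}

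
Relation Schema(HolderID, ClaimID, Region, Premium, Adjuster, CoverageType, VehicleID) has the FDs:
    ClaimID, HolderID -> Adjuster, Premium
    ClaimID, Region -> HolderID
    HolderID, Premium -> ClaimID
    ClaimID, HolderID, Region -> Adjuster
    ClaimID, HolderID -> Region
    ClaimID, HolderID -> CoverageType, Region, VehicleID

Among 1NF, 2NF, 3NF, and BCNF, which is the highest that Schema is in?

BCNF

Candidate keys: {ClaimID, HolderID}, {ClaimID, Region}, {HolderID, Premium}. Prime attributes: {ClaimID, HolderID, Premium, Region}.
Every FD has a superkey on the left, so the relation is in BCNF.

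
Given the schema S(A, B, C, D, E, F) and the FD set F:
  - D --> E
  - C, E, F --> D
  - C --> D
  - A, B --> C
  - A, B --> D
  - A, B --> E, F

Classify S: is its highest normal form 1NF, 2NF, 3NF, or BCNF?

2NF

Candidate key: {A, B}. Prime attributes: {A, B}.
D --> E breaks BCNF: {D}⁺ = {D, E}, so {D} is not a superkey.
D --> E has non-prime {E} on the right and a non-superkey on the left, so 3NF fails.
No non-prime attribute depends on a proper subset of any candidate key, so 2NF holds.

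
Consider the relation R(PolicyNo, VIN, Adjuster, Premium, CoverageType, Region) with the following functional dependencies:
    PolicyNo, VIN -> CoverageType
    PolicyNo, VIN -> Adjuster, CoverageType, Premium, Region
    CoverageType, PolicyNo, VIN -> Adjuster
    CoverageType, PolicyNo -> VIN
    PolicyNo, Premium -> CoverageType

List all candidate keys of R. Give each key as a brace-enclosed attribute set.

Attributes never on any right-hand side: {PolicyNo} — every candidate key must contain it.
{CoverageType, PolicyNo}⁺ = {Adjuster, CoverageType, PolicyNo, Premium, Region, VIN}, which is every attribute, so {CoverageType, PolicyNo} is a candidate key.
{PolicyNo, Premium}⁺ = {Adjuster, CoverageType, PolicyNo, Premium, Region, VIN}, which is every attribute, so {PolicyNo, Premium} is a candidate key.
{PolicyNo, VIN}⁺ = {Adjuster, CoverageType, PolicyNo, Premium, Region, VIN}, which is every attribute, so {PolicyNo, VIN} is a candidate key.
No proper subset of any of these is a key, and no other minimal superkey exists.

{CoverageType, PolicyNo}, {PolicyNo, Premium}, {PolicyNo, VIN}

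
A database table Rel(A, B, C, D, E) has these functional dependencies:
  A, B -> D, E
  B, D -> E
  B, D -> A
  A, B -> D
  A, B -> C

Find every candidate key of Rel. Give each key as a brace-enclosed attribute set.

{A, B}, {B, D}

{B} never appears on the right of any FD, so every key must include it.
Closure of {A, B} is {A, B, C, D, E}, the whole schema; {A, B} is a candidate key.
Closure of {B, D} is {A, B, C, D, E}, the whole schema; {B, D} is a candidate key.
Any other superkey properly contains one of these, so there are no further candidate keys.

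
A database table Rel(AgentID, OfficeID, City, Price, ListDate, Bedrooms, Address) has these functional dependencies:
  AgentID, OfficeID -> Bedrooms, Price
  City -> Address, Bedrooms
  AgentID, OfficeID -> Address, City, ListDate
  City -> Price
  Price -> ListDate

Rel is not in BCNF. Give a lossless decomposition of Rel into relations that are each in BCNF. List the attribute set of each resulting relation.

Candidate key of the original relation: {AgentID, OfficeID}.
In {Address, AgentID, Bedrooms, City, ListDate, OfficeID, Price}, {City} is not a superkey ({City}⁺ restricted to this set is {Address, Bedrooms, City, ListDate, Price}), so split on City -> Address, Bedrooms, ListDate, Price into {Address, Bedrooms, City, ListDate, Price} and {AgentID, City, OfficeID}.
In {Address, Bedrooms, City, ListDate, Price}, {Price} is not a superkey ({Price}⁺ restricted to this set is {ListDate, Price}), so split on Price -> ListDate into {ListDate, Price} and {Address, Bedrooms, City, Price}.
{ListDate, Price}: every determinant is a superkey — BCNF.
{Address, Bedrooms, City, Price}: every determinant is a superkey — BCNF.
{AgentID, City, OfficeID}: every determinant is a superkey — BCNF.

{Address, Bedrooms, City, Price}; {AgentID, City, OfficeID}; {ListDate, Price}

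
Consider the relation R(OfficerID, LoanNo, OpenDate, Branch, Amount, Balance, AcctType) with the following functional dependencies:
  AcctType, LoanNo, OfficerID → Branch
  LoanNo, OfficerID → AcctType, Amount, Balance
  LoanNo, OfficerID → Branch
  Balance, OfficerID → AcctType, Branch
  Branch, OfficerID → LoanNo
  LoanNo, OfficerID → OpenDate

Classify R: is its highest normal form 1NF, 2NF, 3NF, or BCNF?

BCNF

Candidate keys: {Balance, OfficerID}, {Branch, OfficerID}, {LoanNo, OfficerID}. Prime attributes: {Balance, Branch, LoanNo, OfficerID}.
Every FD has a superkey on the left, so the relation is in BCNF.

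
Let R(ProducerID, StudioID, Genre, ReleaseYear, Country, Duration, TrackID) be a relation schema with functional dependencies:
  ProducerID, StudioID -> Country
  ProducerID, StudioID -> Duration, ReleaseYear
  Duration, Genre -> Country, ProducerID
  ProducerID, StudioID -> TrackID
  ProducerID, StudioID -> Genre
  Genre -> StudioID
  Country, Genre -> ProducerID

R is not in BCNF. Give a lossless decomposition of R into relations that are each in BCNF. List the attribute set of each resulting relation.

{Country, Duration, Genre, ProducerID, ReleaseYear, TrackID}; {Genre, StudioID}

Candidate keys of the original relation: {Country, Genre}, {Duration, Genre}, {Genre, ProducerID}, {ProducerID, StudioID}.
In {Country, Duration, Genre, ProducerID, ReleaseYear, StudioID, TrackID}, {Genre} is not a superkey ({Genre}⁺ restricted to this set is {Genre, StudioID}), so split on Genre -> StudioID into {Genre, StudioID} and {Country, Duration, Genre, ProducerID, ReleaseYear, TrackID}.
{Genre, StudioID} has no BCNF violation.
{Country, Duration, Genre, ProducerID, ReleaseYear, TrackID} has no BCNF violation.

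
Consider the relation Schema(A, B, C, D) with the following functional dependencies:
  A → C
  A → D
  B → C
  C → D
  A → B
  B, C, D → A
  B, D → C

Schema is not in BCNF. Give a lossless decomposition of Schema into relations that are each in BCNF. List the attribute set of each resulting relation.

{A, B, C}; {C, D}

Candidate keys of the original relation: {A}, {B}.
In {A, B, C, D}, {C} is not a superkey ({C}⁺ restricted to this set is {C, D}), so split on C → D into {C, D} and {A, B, C}.
{C, D}: every determinant is a superkey — BCNF.
{A, B, C}: every determinant is a superkey — BCNF.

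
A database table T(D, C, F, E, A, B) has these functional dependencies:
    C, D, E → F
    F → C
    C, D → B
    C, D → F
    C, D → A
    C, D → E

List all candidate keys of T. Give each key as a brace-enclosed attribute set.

No FD produces {D}, so it must be in every candidate key.
{C, D}⁺ = {A, B, C, D, E, F} — all of the relation — so {C, D} is a candidate key.
{D, F}⁺ = {A, B, C, D, E, F} — all of the relation — so {D, F} is a candidate key.
No proper subset of any of these is a key, and no other minimal superkey exists.

{C, D}, {D, F}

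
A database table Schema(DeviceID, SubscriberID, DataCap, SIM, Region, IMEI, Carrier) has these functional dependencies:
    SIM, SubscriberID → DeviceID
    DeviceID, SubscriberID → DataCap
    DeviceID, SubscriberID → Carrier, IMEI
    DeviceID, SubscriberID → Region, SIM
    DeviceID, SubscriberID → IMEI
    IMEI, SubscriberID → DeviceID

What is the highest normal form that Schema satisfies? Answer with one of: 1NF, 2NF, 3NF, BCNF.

BCNF

Candidate keys: {DeviceID, SubscriberID}, {IMEI, SubscriberID}, {SIM, SubscriberID}. Prime attributes: {DeviceID, IMEI, SIM, SubscriberID}.
Every FD has a superkey on the left, so the relation is in BCNF.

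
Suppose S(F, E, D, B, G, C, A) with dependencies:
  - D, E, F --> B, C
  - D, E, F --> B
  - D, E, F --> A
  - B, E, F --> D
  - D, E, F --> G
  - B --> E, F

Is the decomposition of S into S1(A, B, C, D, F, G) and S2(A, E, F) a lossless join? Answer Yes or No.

Common attributes: {A, F}; their closure is {A, F}.
Neither S1 nor S2 is contained in that closure, so the decomposition is lossy.

No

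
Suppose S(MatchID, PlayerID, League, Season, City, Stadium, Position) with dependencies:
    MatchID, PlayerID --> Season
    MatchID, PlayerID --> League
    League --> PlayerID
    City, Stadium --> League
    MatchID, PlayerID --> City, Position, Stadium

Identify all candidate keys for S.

{City, MatchID, Stadium}, {League, MatchID}, {MatchID, PlayerID}

{MatchID} never appears on the right of any FD, so every key must include it.
{League, MatchID}⁺ = {City, League, MatchID, PlayerID, Position, Season, Stadium}, which is every attribute, so {League, MatchID} is a candidate key.
{MatchID, PlayerID}⁺ = {City, League, MatchID, PlayerID, Position, Season, Stadium}, which is every attribute, so {MatchID, PlayerID} is a candidate key.
{City, MatchID, Stadium}⁺ = {City, League, MatchID, PlayerID, Position, Season, Stadium}, which is every attribute, so {City, MatchID, Stadium} is a candidate key.
Any other superkey properly contains one of these, so there are no further candidate keys.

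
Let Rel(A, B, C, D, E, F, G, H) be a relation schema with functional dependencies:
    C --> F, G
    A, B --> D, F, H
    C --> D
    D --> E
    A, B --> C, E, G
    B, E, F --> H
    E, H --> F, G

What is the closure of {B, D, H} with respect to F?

{B, D, E, F, G, H}

Start with {B, D, H}.
D --> E applies; add {E} → now {B, D, E, H}.
E, H --> F, G applies; add {F, G} → now {B, D, E, F, G, H}.
No further FD applies.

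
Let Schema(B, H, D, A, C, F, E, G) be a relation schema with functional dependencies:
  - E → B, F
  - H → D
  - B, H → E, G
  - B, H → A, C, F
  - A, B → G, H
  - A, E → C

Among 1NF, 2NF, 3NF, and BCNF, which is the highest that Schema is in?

1NF

Candidate keys: {A, B}, {A, E}, {B, H}, {E, H}. Prime attributes: {A, B, E, H}.
For E → B, F we have {E}⁺ = {B, E, F}; {E} is not a superkey, so BCNF fails.
E → B, F has non-prime {F} on the right and a non-superkey on the left, so 3NF fails.
{E} is a proper subset of the key {A, E}, and {E}⁺ contains the non-prime attribute {F} — a partial dependency, so 2NF is violated.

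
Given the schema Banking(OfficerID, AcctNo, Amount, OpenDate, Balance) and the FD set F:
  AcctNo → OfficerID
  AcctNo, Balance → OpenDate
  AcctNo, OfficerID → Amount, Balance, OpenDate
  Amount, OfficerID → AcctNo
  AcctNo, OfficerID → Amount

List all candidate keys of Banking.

{AcctNo}⁺ = {AcctNo, Amount, Balance, OfficerID, OpenDate}, which is every attribute, so {AcctNo} is a candidate key.
{Amount, OfficerID}⁺ = {AcctNo, Amount, Balance, OfficerID, OpenDate}, which is every attribute, so {Amount, OfficerID} is a candidate key.
Any other superkey properly contains one of these, so there are no further candidate keys.

{AcctNo}, {Amount, OfficerID}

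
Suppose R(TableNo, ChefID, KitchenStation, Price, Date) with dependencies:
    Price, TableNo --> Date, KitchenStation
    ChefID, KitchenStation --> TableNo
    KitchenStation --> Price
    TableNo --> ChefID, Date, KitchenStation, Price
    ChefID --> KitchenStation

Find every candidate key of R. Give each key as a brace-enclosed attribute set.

{ChefID}, {TableNo}

{ChefID} is a candidate key since {ChefID}⁺ = {ChefID, Date, KitchenStation, Price, TableNo} covers every attribute.
{TableNo} is a candidate key since {TableNo}⁺ = {ChefID, Date, KitchenStation, Price, TableNo} covers every attribute.
These are minimal and exhaustive — every other superkey contains one of them.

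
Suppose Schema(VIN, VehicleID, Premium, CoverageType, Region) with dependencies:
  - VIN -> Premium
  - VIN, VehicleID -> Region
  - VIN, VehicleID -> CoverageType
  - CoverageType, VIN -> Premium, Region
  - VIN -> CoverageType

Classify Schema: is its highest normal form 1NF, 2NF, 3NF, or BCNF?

1NF

Candidate key: {VIN, VehicleID}. Prime attributes: {VIN, VehicleID}.
VIN -> Premium: {VIN}⁺ = {CoverageType, Premium, Region, VIN}, which is not all of the attributes, so the left side is not a superkey — BCNF is violated.
VIN -> Premium determines the non-prime attribute {Premium} from a non-superkey — 3NF is violated.
{VIN} is a proper subset of the key {VIN, VehicleID}, and {VIN}⁺ contains the non-prime attributes {CoverageType, Premium, Region} — a partial dependency, so 2NF is violated.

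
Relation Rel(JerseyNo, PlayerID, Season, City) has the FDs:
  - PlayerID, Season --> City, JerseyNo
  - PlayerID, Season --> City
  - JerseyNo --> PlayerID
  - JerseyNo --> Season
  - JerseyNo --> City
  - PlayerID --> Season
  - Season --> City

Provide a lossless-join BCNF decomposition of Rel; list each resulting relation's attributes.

{City, Season}; {JerseyNo, PlayerID, Season}

Candidate keys of the original relation: {JerseyNo}, {PlayerID}.
Within {City, JerseyNo, PlayerID, Season}: {Season}⁺ ∩ {City, JerseyNo, PlayerID, Season} = {City, Season}, not the whole set, so Season --> City violates BCNF; decompose into {City, Season} and {JerseyNo, PlayerID, Season}.
{City, Season} is in BCNF.
{JerseyNo, PlayerID, Season} is in BCNF.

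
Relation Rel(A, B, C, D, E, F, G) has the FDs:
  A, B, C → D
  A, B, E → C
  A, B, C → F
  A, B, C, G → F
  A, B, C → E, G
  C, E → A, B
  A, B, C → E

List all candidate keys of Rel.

{C, E} is a candidate key since {C, E}⁺ = {A, B, C, D, E, F, G} covers every attribute.
{A, B, C} is a candidate key since {A, B, C}⁺ = {A, B, C, D, E, F, G} covers every attribute.
{A, B, E} is a candidate key since {A, B, E}⁺ = {A, B, C, D, E, F, G} covers every attribute.
These are minimal and exhaustive — every other superkey contains one of them.

{A, B, C}, {A, B, E}, {C, E}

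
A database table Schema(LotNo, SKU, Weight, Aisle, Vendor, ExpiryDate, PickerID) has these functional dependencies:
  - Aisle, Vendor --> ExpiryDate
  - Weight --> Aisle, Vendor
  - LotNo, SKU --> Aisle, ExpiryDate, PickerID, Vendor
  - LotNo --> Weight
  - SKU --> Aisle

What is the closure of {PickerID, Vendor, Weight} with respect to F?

Start with {PickerID, Vendor, Weight}.
Weight --> Aisle, Vendor applies; add {Aisle} → now {Aisle, PickerID, Vendor, Weight}.
Aisle, Vendor --> ExpiryDate applies; add {ExpiryDate} → now {Aisle, ExpiryDate, PickerID, Vendor, Weight}.
No further FD applies.

{Aisle, ExpiryDate, PickerID, Vendor, Weight}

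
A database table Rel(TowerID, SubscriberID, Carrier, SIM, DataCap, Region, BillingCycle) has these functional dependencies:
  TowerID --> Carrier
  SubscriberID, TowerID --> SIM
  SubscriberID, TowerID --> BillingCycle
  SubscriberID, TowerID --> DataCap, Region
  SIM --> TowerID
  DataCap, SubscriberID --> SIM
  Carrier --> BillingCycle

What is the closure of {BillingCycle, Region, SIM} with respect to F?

{BillingCycle, Carrier, Region, SIM, TowerID}

Start with {BillingCycle, Region, SIM}.
SIM --> TowerID applies; add {TowerID} → now {BillingCycle, Region, SIM, TowerID}.
TowerID --> Carrier applies; add {Carrier} → now {BillingCycle, Carrier, Region, SIM, TowerID}.
No further FD applies.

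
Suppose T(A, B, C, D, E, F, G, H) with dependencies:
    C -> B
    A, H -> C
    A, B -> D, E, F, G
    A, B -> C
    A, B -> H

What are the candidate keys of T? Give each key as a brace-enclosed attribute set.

{A, B}, {A, C}, {A, H}

{A} never appears on the right of any FD, so every key must include it.
{A, B}⁺ = {A, B, C, D, E, F, G, H} — all of the relation — so {A, B} is a candidate key.
{A, C}⁺ = {A, B, C, D, E, F, G, H} — all of the relation — so {A, C} is a candidate key.
{A, H}⁺ = {A, B, C, D, E, F, G, H} — all of the relation — so {A, H} is a candidate key.
Any other superkey properly contains one of these, so there are no further candidate keys.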